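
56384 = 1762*32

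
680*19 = 12920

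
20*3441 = 68820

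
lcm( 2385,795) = 2385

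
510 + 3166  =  3676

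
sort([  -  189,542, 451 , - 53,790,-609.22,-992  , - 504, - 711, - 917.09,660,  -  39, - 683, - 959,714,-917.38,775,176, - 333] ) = [-992, - 959, - 917.38, - 917.09 , - 711, - 683, - 609.22, - 504, - 333 , - 189, - 53, - 39,176,451,542, 660, 714, 775,790 ] 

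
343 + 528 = 871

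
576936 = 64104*9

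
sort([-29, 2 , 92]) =[-29 , 2, 92 ] 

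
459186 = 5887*78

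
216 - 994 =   -  778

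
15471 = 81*191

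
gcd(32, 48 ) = 16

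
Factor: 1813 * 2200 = 2^3 * 5^2*7^2*11^1*37^1 =3988600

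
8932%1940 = 1172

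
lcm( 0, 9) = 0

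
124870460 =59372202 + 65498258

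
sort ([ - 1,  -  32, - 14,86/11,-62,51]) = [ - 62, - 32,-14, - 1,86/11,51]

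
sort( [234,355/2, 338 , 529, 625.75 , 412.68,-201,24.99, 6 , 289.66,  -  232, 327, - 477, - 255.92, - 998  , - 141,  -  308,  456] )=[ - 998,  -  477,-308,-255.92 ,-232, - 201,  -  141,6,24.99, 355/2,  234, 289.66,327,338,412.68, 456, 529,  625.75] 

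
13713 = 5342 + 8371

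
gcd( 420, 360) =60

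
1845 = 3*615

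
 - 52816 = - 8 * 6602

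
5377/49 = 5377/49 = 109.73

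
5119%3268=1851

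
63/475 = 63/475 =0.13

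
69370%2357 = 1017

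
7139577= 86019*83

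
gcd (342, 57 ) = 57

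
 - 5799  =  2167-7966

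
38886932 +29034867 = 67921799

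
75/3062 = 75/3062 = 0.02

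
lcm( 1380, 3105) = 12420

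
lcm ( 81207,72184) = 649656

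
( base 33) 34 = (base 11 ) 94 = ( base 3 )10211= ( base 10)103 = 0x67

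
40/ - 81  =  - 1+ 41/81 = -0.49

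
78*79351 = 6189378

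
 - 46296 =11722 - 58018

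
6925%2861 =1203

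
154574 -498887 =  -  344313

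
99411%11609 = 6539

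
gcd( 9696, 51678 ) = 6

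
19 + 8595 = 8614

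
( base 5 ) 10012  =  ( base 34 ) ik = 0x278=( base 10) 632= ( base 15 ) 2c2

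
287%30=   17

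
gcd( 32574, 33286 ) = 178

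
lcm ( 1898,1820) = 132860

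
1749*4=6996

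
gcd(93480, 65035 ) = 5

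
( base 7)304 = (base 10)151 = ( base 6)411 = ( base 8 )227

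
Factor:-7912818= - 2^1* 3^2*439601^1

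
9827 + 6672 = 16499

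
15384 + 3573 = 18957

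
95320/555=171+83/111 =171.75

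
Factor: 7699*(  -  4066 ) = -2^1*19^1*107^1*7699^1 = - 31304134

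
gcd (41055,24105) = 15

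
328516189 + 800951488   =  1129467677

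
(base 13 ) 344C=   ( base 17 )1864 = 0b1110010100011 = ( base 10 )7331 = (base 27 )a1e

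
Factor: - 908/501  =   -2^2*3^( - 1 ) *167^( - 1) * 227^1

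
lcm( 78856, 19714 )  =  78856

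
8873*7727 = 68561671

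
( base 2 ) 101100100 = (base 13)215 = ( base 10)356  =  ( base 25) e6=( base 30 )bq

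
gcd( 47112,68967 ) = 3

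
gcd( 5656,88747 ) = 1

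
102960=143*720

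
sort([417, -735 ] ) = [ - 735, 417]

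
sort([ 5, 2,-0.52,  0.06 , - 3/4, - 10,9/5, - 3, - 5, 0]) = [ - 10, - 5, - 3, - 3/4, - 0.52,  0, 0.06, 9/5,  2, 5 ] 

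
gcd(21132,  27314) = 2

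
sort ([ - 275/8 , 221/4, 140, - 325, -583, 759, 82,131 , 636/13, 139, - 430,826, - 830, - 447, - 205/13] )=[ - 830, - 583, - 447, - 430,-325, - 275/8 , - 205/13, 636/13 , 221/4,82,131, 139, 140, 759,826] 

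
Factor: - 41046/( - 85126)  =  3^1*31^( - 1) * 1373^( - 1)*6841^1 = 20523/42563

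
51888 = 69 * 752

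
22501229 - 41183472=  -  18682243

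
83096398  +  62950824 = 146047222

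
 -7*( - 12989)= 90923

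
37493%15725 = 6043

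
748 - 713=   35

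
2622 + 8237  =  10859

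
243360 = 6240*39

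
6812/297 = 6812/297  =  22.94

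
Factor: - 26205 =-3^1 * 5^1*1747^1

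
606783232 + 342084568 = 948867800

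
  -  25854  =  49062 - 74916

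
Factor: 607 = 607^1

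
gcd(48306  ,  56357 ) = 8051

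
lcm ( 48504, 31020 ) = 2667720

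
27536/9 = 3059+5/9 = 3059.56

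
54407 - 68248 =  - 13841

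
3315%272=51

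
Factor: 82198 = 2^1*73^1*563^1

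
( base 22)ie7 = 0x2343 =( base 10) 9027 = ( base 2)10001101000011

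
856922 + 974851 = 1831773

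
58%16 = 10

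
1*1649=1649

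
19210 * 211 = 4053310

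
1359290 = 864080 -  - 495210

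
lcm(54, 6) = 54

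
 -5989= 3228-9217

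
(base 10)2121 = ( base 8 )4111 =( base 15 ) 966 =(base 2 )100001001001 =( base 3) 2220120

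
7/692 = 7/692=0.01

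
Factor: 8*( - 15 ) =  - 120  =  - 2^3*3^1*5^1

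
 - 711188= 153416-864604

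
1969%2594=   1969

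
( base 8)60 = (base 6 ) 120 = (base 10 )48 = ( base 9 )53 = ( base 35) 1d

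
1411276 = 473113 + 938163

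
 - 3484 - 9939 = - 13423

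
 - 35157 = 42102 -77259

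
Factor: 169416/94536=101^ ( - 1 )*181^1 = 181/101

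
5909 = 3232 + 2677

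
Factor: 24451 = 7^2*499^1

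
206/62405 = 206/62405 = 0.00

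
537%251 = 35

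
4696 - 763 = 3933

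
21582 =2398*9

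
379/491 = 379/491 = 0.77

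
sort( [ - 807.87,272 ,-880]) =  [ - 880, - 807.87 , 272]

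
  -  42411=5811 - 48222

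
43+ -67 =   -  24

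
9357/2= 9357/2 =4678.50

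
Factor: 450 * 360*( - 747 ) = -121014000 =- 2^4*3^6 * 5^3*83^1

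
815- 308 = 507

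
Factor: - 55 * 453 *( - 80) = 2^4*3^1*5^2*11^1*151^1 = 1993200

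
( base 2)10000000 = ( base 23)5D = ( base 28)4g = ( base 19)6E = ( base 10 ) 128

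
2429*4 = 9716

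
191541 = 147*1303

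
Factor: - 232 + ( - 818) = -2^1*3^1 * 5^2*7^1 = -  1050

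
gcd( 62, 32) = 2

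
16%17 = 16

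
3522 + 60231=63753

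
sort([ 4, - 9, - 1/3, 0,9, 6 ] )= [ - 9, - 1/3,0, 4,6,9 ] 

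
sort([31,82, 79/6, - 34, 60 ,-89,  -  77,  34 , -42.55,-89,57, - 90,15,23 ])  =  [ - 90, - 89, - 89,-77, - 42.55, -34,79/6, 15, 23, 31, 34, 57 , 60,82 ]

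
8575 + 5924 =14499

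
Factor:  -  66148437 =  - 3^1*23^1 * 958673^1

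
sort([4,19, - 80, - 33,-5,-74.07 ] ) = [ - 80,-74.07, - 33, - 5, 4, 19 ] 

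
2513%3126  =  2513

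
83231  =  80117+3114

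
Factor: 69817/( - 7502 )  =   - 2^(  -  1) * 31^( -1 )*577^1 = - 577/62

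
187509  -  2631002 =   -  2443493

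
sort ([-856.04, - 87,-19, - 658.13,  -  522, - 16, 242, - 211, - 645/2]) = [ - 856.04, - 658.13,-522, - 645/2, -211, - 87, - 19,  -  16, 242 ]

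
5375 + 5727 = 11102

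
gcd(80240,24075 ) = 5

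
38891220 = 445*87396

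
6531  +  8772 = 15303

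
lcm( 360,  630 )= 2520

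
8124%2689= 57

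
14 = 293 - 279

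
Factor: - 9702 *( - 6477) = 2^1*3^3 * 7^2*11^1*17^1*127^1 =62839854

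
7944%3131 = 1682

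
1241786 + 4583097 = 5824883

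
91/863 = 91/863 = 0.11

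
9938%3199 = 341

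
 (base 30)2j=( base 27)2p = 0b1001111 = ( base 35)29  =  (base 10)79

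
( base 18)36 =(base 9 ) 66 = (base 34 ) 1Q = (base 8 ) 74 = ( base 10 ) 60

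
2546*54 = 137484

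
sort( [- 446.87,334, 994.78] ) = [ - 446.87,334,994.78 ] 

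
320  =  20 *16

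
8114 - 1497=6617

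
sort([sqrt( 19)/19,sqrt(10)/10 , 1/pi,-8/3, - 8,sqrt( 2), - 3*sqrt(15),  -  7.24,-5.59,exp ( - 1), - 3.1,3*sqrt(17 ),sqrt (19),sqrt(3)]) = [  -  3*sqrt( 15 ),-8,-7.24, - 5.59,-3.1, - 8/3,sqrt(19 ) /19,sqrt( 10) /10,1/pi, exp( - 1) , sqrt( 2),sqrt(  3), sqrt( 19),3*sqrt( 17 )] 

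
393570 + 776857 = 1170427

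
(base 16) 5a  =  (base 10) 90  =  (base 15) 60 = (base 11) 82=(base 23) 3L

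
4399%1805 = 789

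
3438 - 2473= 965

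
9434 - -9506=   18940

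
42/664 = 21/332=0.06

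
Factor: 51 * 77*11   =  3^1 * 7^1*11^2 * 17^1 = 43197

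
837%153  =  72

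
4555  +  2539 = 7094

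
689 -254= 435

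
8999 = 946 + 8053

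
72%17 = 4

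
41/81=41/81 = 0.51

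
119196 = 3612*33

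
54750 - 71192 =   -  16442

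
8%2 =0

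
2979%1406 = 167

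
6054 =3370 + 2684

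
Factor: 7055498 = 2^1*19^1*83^1 * 2237^1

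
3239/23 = 3239/23=   140.83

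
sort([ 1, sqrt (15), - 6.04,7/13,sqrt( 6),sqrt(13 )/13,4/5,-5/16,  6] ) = [ - 6.04, - 5/16,sqrt(13)/13, 7/13,4/5, 1 , sqrt(6),sqrt( 15), 6 ]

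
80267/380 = 211+87/380 = 211.23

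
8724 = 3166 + 5558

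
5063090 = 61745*82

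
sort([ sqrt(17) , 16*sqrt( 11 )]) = [ sqrt(17 ) , 16*sqrt( 11) ] 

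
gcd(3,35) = 1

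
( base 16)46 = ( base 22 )34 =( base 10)70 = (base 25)2K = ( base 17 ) 42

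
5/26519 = 5/26519= 0.00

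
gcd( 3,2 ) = 1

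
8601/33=260 +7/11 =260.64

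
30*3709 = 111270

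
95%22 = 7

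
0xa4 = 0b10100100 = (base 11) 13A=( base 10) 164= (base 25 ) 6E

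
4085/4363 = 4085/4363 =0.94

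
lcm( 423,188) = 1692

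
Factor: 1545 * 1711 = 2643495 =3^1*5^1*29^1*59^1*103^1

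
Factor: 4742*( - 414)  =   - 1963188=-2^2 * 3^2*23^1*2371^1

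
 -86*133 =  - 11438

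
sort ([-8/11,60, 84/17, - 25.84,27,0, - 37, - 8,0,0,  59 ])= [ - 37 , - 25.84,-8 ,-8/11,0 , 0,0,  84/17, 27 , 59, 60]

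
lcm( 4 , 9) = 36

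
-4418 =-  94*47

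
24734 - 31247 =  - 6513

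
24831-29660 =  - 4829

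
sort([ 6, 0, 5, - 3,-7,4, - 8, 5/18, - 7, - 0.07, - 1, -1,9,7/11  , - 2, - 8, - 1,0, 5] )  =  [ - 8,-8, - 7, - 7,- 3, - 2, - 1, - 1,  -  1, - 0.07, 0,0, 5/18, 7/11, 4, 5, 5,6, 9] 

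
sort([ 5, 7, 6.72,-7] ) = [ - 7, 5,6.72,7]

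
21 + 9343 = 9364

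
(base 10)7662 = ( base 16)1dee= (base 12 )4526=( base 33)716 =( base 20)j32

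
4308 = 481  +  3827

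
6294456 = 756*8326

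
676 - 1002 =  - 326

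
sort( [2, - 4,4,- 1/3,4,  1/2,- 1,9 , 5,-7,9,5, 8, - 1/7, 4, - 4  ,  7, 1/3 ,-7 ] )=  [ - 7, - 7, - 4,  -  4, - 1, - 1/3, - 1/7, 1/3,1/2, 2, 4,4, 4,5,5, 7, 8, 9,9 ] 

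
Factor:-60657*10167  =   - 3^2*3389^1*20219^1  =  - 616699719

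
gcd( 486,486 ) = 486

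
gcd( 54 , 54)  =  54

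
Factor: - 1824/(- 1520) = 2^1* 3^1 * 5^( - 1) = 6/5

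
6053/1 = 6053 = 6053.00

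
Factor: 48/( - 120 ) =  -  2^1*5^(- 1 ) = - 2/5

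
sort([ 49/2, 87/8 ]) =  [87/8,49/2 ] 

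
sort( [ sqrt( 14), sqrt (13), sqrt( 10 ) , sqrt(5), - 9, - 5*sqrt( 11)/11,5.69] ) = [-9,  -  5*sqrt ( 11)/11, sqrt(5), sqrt(10) , sqrt (13), sqrt( 14),5.69]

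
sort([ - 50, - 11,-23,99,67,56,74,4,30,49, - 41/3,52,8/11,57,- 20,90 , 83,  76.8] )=[ - 50, - 23, - 20, -41/3, - 11, 8/11,  4,30, 49,52,56,57,  67 , 74,76.8,  83,90, 99]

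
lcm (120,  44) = 1320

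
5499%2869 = 2630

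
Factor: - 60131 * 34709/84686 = -2087086879/84686 = -2^( - 1 )*7^( - 1 )*23^( - 1)*61^1 *157^1*263^( - 1)*383^1*569^1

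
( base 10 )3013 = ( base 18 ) 957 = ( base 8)5705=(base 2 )101111000101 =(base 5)44023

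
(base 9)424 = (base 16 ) 15a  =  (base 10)346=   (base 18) 114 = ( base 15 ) 181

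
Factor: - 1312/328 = -4 = -2^2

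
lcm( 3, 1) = 3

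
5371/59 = 91 + 2/59  =  91.03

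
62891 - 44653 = 18238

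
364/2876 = 91/719  =  0.13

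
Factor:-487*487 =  - 487^2 = - 237169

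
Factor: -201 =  - 3^1*67^1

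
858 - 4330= -3472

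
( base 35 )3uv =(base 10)4756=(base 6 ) 34004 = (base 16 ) 1294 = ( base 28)61o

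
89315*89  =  7949035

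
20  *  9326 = 186520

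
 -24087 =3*( - 8029)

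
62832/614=102  +  102/307 = 102.33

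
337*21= 7077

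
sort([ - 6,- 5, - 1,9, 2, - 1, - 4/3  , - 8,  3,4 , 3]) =[ - 8,-6, - 5, -4/3, - 1, - 1 , 2,3,3 , 4, 9 ] 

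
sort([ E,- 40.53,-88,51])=[-88 , - 40.53 , E, 51]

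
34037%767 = 289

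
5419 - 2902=2517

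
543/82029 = 181/27343= 0.01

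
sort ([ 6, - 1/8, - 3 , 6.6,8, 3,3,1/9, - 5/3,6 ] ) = [ - 3, - 5/3,-1/8, 1/9,3,3,6, 6,  6.6,8 ]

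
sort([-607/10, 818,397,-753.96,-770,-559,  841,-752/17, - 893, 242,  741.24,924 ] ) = [ - 893, - 770, - 753.96,-559, - 607/10, - 752/17, 242,  397,  741.24, 818, 841, 924 ] 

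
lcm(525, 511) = 38325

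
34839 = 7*4977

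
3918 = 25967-22049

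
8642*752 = 6498784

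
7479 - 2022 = 5457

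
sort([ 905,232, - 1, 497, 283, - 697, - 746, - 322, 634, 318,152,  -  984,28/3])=[ - 984,-746, - 697,- 322,  -  1,28/3,152,232,283,318,497,634,905]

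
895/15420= 179/3084 = 0.06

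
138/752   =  69/376 = 0.18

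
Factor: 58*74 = 4292 = 2^2  *  29^1 *37^1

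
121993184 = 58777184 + 63216000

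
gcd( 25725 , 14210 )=245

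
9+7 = 16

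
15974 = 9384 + 6590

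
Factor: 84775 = 5^2*3391^1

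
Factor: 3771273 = 3^1*11^1*114281^1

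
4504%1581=1342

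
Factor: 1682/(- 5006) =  - 841/2503 = - 29^2*2503^(-1)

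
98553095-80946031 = 17607064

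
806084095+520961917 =1327046012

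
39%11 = 6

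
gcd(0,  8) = 8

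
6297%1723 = 1128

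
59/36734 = 59/36734 = 0.00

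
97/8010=97/8010 = 0.01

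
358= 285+73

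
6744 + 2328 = 9072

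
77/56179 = 77/56179 = 0.00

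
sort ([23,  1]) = [ 1,23]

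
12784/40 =1598/5 = 319.60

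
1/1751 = 1/1751 = 0.00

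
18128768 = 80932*224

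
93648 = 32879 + 60769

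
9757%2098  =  1365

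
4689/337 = 13 + 308/337 = 13.91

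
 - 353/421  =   - 1 + 68/421 = -0.84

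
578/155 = 578/155 = 3.73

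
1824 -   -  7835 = 9659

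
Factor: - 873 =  -3^2*97^1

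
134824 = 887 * 152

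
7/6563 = 7/6563=0.00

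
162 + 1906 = 2068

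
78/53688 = 13/8948 = 0.00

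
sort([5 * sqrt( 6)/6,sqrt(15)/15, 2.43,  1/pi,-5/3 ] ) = [ - 5/3,sqrt( 15 ) /15, 1/pi , 5*sqrt(6 ) /6,2.43]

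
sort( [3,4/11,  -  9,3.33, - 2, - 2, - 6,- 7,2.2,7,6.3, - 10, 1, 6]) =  [ - 10, - 9, - 7, - 6, - 2, - 2, 4/11, 1, 2.2, 3, 3.33,6,6.3,7] 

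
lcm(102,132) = 2244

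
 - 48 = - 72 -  -24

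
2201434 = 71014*31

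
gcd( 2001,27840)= 87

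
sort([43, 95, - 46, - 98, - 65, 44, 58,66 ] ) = [ - 98, - 65,-46, 43,44 , 58, 66, 95] 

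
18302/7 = 2614 + 4/7 = 2614.57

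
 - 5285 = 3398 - 8683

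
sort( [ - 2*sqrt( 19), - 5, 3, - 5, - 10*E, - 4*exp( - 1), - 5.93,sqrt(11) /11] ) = [ - 10*E, - 2*sqrt(19), - 5.93, - 5,  -  5, - 4*exp( - 1),sqrt( 11 ) /11, 3 ]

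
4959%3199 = 1760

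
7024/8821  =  7024/8821  =  0.80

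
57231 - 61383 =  - 4152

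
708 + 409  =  1117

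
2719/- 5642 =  -1+2923/5642 = - 0.48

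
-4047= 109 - 4156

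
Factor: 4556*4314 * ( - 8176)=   -2^7*3^1*7^1*17^1*67^1*73^1*719^1 = - 160695878784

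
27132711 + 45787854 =72920565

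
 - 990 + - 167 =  - 1157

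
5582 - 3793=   1789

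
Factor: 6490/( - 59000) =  - 11/100 = - 2^( - 2)*5^ (-2)*11^1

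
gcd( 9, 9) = 9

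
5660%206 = 98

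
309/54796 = 3/532 = 0.01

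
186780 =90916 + 95864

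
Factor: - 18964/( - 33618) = 22/39 = 2^1*3^( - 1)* 11^1*13^( - 1) 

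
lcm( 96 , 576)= 576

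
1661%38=27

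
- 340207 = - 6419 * 53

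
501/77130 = 167/25710= 0.01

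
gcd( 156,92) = 4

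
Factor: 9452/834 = 34/3 =2^1 * 3^(  -  1 )*17^1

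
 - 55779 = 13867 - 69646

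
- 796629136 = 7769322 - 804398458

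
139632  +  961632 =1101264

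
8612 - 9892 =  - 1280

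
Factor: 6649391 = 7^1 *43^1 * 22091^1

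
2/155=2/155 = 0.01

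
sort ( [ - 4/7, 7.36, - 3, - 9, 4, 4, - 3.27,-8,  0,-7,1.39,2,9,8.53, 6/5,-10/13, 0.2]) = [-9, - 8, -7 , - 3.27, -3, - 10/13, - 4/7, 0, 0.2, 6/5,1.39,2, 4,4,7.36 , 8.53, 9] 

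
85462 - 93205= - 7743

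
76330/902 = 38165/451  =  84.62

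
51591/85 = 606+81/85=606.95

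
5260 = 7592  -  2332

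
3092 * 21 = 64932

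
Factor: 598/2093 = 2/7 = 2^1 *7^(-1)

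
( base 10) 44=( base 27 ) 1H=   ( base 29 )1f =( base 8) 54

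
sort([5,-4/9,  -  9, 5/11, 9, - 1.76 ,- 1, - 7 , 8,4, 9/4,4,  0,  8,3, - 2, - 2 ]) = [ - 9 ,-7, -2, - 2, - 1.76, - 1,-4/9 , 0  ,  5/11,  9/4, 3, 4,  4,5, 8,8, 9]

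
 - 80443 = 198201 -278644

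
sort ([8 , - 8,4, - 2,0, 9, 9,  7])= [-8, - 2,0,4,7, 8,  9 , 9]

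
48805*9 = 439245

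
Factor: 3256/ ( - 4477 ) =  -2^3*11^( - 1) = - 8/11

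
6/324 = 1/54 = 0.02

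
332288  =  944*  352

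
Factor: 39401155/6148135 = 7^( - 1 )*19^1*31^1*787^1*10333^(-1)= 463543/72331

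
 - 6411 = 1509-7920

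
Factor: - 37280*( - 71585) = 2668688800 = 2^5 * 5^2*103^1  *139^1*233^1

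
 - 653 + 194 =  - 459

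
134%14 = 8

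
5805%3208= 2597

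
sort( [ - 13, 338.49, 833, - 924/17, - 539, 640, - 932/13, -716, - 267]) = [-716,- 539, - 267,-932/13, - 924/17, - 13, 338.49, 640, 833] 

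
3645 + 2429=6074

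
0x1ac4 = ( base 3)100101210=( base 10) 6852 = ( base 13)3171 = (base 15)206C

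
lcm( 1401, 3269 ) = 9807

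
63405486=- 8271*( - 7666 ) 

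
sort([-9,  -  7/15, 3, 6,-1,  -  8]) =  [ -9,-8,  -  1,-7/15,3,  6]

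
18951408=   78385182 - 59433774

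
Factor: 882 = 2^1*3^2*7^2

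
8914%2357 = 1843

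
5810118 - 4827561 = 982557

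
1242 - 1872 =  - 630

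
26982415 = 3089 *8735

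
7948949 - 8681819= - 732870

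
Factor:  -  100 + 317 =7^1*31^1 = 217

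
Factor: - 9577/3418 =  - 2^( - 1)*61^1 *157^1*1709^(  -  1) 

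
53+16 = 69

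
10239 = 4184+6055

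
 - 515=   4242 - 4757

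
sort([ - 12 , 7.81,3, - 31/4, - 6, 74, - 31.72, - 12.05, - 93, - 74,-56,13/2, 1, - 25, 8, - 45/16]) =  [ - 93, - 74, - 56,- 31.72, - 25, - 12.05, - 12, - 31/4, - 6, - 45/16,1,3,13/2,  7.81, 8,  74]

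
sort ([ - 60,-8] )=[- 60,-8]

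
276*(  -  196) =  - 54096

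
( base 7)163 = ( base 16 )5E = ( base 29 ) 37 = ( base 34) 2q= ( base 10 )94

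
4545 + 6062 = 10607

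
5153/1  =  5153 = 5153.00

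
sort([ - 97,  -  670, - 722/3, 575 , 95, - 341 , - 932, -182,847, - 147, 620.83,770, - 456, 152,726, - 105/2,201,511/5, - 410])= [- 932,-670,-456, - 410, - 341, - 722/3 , - 182,-147, -97, - 105/2,95, 511/5, 152,201,575,620.83,726,  770,847]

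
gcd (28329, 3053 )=71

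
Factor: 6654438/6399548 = 2^( - 1 )*3^2 * 7^1*17^( - 1 )*52813^1*94111^(-1 )  =  3327219/3199774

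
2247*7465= 16773855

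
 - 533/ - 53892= 533/53892 = 0.01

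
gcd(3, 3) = 3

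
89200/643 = 89200/643 =138.72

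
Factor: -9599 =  - 29^1 * 331^1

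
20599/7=20599/7 = 2942.71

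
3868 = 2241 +1627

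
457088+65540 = 522628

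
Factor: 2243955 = 3^1*5^1*7^2*43^1*71^1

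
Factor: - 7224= - 2^3*3^1*7^1*43^1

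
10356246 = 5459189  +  4897057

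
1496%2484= 1496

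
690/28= 24 + 9/14= 24.64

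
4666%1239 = 949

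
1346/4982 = 673/2491 = 0.27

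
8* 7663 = 61304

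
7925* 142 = 1125350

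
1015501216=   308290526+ 707210690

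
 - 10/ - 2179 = 10/2179 = 0.00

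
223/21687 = 223/21687 = 0.01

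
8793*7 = 61551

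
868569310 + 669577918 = 1538147228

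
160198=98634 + 61564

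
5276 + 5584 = 10860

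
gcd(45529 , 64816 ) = 1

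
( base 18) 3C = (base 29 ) 28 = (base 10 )66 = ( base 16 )42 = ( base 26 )2E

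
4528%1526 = 1476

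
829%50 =29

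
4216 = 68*62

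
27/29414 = 27/29414 = 0.00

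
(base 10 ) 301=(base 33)94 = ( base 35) 8l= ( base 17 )10C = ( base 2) 100101101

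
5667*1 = 5667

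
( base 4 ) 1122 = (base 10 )90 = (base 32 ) 2Q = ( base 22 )42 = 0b1011010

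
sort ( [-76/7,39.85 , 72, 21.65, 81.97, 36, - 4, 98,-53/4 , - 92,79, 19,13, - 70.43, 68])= [ - 92, - 70.43,-53/4, - 76/7 , - 4 , 13 , 19 , 21.65, 36 , 39.85 , 68 , 72, 79,81.97, 98]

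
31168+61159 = 92327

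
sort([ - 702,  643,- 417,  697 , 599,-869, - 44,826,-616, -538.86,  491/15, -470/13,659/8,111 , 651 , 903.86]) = [-869, - 702, - 616, - 538.86,-417, - 44, - 470/13, 491/15, 659/8,111, 599,  643,651,697, 826,903.86]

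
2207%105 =2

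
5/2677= 5/2677 = 0.00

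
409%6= 1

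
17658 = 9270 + 8388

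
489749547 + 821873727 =1311623274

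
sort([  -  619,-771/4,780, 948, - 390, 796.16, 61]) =[-619, - 390, - 771/4,61, 780,796.16, 948 ] 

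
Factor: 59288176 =2^4*3705511^1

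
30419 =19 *1601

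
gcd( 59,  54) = 1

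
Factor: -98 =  - 2^1*7^2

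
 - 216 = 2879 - 3095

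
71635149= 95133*753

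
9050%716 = 458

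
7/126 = 1/18 = 0.06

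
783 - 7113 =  -6330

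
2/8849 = 2/8849 = 0.00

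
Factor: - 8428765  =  -5^1*71^1*23743^1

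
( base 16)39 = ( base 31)1Q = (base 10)57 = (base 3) 2010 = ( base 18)33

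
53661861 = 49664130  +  3997731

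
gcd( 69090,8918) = 98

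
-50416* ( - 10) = 504160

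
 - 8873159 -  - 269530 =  - 8603629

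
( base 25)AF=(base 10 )265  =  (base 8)411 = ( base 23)bc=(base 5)2030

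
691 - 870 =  - 179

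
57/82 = 57/82 = 0.70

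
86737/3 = 86737/3 = 28912.33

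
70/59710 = 1/853 = 0.00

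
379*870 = 329730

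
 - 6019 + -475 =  - 6494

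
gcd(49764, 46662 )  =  66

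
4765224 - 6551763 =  - 1786539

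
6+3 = 9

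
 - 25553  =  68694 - 94247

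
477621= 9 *53069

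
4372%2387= 1985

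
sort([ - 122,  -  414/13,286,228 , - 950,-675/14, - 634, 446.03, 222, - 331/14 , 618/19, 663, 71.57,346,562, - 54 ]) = [ - 950, - 634, - 122,-54,-675/14, - 414/13, - 331/14, 618/19 , 71.57,222 , 228, 286,346,446.03,562,663]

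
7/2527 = 1/361  =  0.00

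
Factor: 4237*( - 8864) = -37556768 = -  2^5*19^1*223^1*277^1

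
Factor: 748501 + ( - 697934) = 11^1*4597^1 = 50567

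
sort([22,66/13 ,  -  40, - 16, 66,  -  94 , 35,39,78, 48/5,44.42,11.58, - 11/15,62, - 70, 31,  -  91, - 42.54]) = [ - 94, - 91, - 70,-42.54,  -  40, - 16, - 11/15, 66/13,  48/5 , 11.58 , 22,31, 35,39, 44.42,62, 66,78]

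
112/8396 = 28/2099 = 0.01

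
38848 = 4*9712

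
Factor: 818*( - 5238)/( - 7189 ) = 2^2*3^3*7^( - 1 )*13^( - 1 )*79^ ( - 1)*97^1*409^1 = 4284684/7189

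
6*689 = 4134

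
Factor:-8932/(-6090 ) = 22/15=2^1*3^( -1)*5^( - 1) *11^1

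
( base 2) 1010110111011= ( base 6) 41431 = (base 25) 8md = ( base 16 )15BB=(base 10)5563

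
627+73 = 700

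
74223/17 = 74223/17= 4366.06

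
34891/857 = 34891/857 = 40.71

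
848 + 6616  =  7464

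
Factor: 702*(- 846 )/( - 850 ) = 296946/425=2^1 * 3^5*5^( - 2 )*13^1*17^( - 1 )* 47^1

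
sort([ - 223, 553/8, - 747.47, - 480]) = [ - 747.47, - 480,-223, 553/8 ]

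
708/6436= 177/1609 = 0.11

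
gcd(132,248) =4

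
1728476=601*2876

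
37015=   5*7403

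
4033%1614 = 805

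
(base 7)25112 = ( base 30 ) 795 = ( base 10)6575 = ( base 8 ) 14657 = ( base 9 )10015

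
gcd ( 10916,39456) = 4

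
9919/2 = 9919/2 = 4959.50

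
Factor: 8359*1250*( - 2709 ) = - 28305663750 = -2^1*3^2 * 5^4*7^1*13^1 * 43^1*643^1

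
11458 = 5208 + 6250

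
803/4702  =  803/4702= 0.17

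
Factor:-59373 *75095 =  - 3^4*5^1*23^1*653^1*733^1 = -4458615435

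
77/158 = 77/158 = 0.49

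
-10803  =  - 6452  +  -4351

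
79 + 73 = 152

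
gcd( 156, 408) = 12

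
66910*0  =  0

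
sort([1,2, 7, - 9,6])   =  [  -  9,1,2 , 6,7]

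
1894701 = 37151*51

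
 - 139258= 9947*( - 14 ) 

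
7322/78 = 93 + 34/39= 93.87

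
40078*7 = 280546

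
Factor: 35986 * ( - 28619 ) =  - 2^1*19^1*947^1*28619^1 = - 1029883334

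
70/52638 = 35/26319 = 0.00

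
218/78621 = 218/78621 = 0.00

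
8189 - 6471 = 1718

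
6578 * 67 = 440726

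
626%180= 86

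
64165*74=4748210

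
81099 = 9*9011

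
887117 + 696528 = 1583645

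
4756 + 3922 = 8678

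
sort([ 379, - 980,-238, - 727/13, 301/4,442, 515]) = [ - 980 ,-238,  -  727/13, 301/4, 379, 442, 515]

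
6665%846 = 743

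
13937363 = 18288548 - 4351185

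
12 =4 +8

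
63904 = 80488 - 16584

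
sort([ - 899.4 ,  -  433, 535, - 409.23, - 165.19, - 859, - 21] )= [ - 899.4, - 859, - 433,  -  409.23,-165.19,- 21,535] 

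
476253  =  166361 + 309892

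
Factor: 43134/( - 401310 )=- 3^( - 1)*5^( - 1 )*7^( - 2)* 79^1 = - 79/735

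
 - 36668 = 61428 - 98096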